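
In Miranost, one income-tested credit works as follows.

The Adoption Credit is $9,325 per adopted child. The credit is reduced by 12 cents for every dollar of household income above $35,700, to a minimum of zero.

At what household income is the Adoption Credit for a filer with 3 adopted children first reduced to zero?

$268,825

Full credit = 3 × $9,325 = $27,975.
The credit falls by 12% of each dollar above $35,700, so it reaches zero when the excess is $27,975 / 12% = $233,125: income = $35,700 + $233,125 = $268,825.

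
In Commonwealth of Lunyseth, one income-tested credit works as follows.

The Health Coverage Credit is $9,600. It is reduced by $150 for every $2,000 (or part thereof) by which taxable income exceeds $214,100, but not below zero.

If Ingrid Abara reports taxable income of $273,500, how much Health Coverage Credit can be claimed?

$5,100

Health Coverage Credit: income exceeds $214,100 by $59,400, which is 30 full-or-partial $2,000 increments; reduction = 30 × $150 = $4,500, leaving $5,100.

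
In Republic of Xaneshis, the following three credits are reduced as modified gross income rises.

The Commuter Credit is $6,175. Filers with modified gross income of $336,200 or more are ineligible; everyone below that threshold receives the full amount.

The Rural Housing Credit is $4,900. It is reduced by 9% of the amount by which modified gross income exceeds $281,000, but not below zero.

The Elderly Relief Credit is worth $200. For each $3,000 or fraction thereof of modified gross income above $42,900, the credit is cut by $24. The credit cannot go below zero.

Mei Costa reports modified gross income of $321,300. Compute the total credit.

$7,448

Commuter Credit: $321,300 is below the $336,200 cutoff, so the full $6,175 applies.
Rural Housing Credit: 9% of the $40,300 excess over $281,000 is $3,627; credit = $4,900 − $3,627 = $1,273.
Elderly Relief Credit: income exceeds $42,900 by $278,400 → 93 increments × $24 = $2,232 ≥ base, so the credit is $0.
Total: $6,175 + $1,273 + $0 = $7,448.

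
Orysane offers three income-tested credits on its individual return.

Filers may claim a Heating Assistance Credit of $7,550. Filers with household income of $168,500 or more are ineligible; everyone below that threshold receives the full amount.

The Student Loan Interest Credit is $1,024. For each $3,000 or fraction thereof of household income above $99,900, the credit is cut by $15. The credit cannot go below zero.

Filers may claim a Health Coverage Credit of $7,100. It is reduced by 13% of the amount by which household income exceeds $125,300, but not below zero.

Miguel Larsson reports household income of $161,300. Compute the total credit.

$10,679

Heating Assistance Credit: $161,300 is below the $168,500 cutoff, so the full $7,550 applies.
Student Loan Interest Credit: income exceeds $99,900 by $61,400, which is 21 full-or-partial $3,000 increments; reduction = 21 × $15 = $315, leaving $709.
Health Coverage Credit: 13% of the $36,000 excess over $125,300 is $4,680; credit = $7,100 − $4,680 = $2,420.
Total: $7,550 + $709 + $2,420 = $10,679.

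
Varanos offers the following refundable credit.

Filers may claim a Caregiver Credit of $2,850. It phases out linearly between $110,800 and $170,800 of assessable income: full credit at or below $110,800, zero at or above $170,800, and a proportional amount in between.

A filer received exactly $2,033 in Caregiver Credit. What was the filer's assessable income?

$128,000

$2,033 is 2,033/2,850 of the full $2,850, so 817/2,850 of the $60,000 range has been used: income = $110,800 + $60,000 × 817/2,850 = $128,000.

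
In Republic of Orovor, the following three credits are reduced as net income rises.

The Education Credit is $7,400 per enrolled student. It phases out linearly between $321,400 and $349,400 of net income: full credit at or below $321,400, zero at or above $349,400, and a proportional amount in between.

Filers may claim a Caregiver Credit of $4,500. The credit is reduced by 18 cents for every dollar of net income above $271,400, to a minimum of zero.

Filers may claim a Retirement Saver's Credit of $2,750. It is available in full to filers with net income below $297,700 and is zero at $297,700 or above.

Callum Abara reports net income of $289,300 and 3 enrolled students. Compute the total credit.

$26,228

Education Credit: base = 3 × $7,400 = $22,200. $289,300 is at or below the $321,400 threshold, so the full $22,200 applies.
Caregiver Credit: 18% of the $17,900 excess over $271,400 is $3,222; credit = $4,500 − $3,222 = $1,278.
Retirement Saver's Credit: $289,300 is below the $297,700 cutoff, so the full $2,750 applies.
Total: $22,200 + $1,278 + $2,750 = $26,228.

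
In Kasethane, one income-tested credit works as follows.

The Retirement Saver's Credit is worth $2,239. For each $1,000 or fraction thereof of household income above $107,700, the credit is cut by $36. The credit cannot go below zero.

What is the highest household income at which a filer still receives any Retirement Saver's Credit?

After 62 increments the reduction is 62 × $36 = $2,232, leaving $7; one more increment wipes it out. Increment 62 ends at excess 62 × $1,000 = $62,000, so the highest qualifying income is $107,700 + $62,000 = $169,700.

$169,700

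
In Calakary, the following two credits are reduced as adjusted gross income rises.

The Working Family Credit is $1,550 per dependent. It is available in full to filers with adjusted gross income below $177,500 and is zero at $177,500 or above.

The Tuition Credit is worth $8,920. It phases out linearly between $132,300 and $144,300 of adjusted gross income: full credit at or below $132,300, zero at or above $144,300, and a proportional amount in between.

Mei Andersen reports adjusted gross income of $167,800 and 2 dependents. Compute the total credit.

$3,100

Working Family Credit: base = 2 × $1,550 = $3,100. $167,800 is below the $177,500 cutoff, so the full $3,100 applies.
Tuition Credit: $167,800 is at or above $144,300, so the credit is $0.
Total: $3,100 + $0 = $3,100.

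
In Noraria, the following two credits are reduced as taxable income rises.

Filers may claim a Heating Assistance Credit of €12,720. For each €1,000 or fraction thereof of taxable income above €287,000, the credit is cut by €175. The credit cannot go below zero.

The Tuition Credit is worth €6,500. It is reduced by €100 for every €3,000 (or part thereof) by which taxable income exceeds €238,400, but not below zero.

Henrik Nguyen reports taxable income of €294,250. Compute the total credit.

€15,920

Heating Assistance Credit: income exceeds €287,000 by €7,250, which is 8 full-or-partial €1,000 increments; reduction = 8 × €175 = €1,400, leaving €11,320.
Tuition Credit: income exceeds €238,400 by €55,850, which is 19 full-or-partial €3,000 increments; reduction = 19 × €100 = €1,900, leaving €4,600.
Total: €11,320 + €4,600 = €15,920.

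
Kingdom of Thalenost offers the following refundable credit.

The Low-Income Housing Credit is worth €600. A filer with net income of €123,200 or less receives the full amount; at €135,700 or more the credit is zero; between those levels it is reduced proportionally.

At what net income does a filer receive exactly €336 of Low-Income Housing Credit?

€128,700

€336 is 336/600 of the full €600, so 264/600 of the €12,500 range has been used: income = €123,200 + €12,500 × 264/600 = €128,700.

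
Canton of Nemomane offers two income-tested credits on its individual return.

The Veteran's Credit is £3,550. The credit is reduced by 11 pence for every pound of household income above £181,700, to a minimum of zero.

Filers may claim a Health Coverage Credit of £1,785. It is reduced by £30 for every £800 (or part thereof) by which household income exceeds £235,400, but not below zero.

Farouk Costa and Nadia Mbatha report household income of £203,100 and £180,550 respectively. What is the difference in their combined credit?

Farouk (£203,100): Veteran's Credit: 11% of the £21,400 excess over £181,700 is £2,354; credit = £3,550 − £2,354 = £1,196. Health Coverage Credit: £203,100 is at or below the £235,400 threshold, so the full £1,785 applies. total £1,196 + £1,785 = £2,981
Nadia (£180,550): Veteran's Credit: £180,550 is at or below the £181,700 threshold, so the full £3,550 applies. Health Coverage Credit: £180,550 is at or below the £235,400 threshold, so the full £1,785 applies. total £3,550 + £1,785 = £5,335
Difference: |£2,981 − £5,335| = £2,354.

£2,354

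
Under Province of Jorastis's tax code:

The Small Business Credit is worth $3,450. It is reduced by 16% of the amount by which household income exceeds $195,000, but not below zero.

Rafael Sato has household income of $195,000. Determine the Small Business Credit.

Small Business Credit: $195,000 is at or below the $195,000 threshold, so the full $3,450 applies.

$3,450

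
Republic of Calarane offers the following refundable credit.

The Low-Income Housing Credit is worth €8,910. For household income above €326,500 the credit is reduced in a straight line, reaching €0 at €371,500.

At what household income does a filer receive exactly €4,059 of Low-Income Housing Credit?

€4,059 is 4,059/8,910 of the full €8,910, so 4,851/8,910 of the €45,000 range has been used: income = €326,500 + €45,000 × 4,851/8,910 = €351,000.

€351,000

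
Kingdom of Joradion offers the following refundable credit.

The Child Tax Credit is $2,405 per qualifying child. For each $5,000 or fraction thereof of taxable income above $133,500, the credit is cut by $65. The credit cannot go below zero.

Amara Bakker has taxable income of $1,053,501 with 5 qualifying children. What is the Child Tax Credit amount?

Child Tax Credit: base = 5 × $2,405 = $12,025. income exceeds $133,500 by $920,001 → 185 increments × $65 = $12,025 ≥ base, so the credit is $0.

$0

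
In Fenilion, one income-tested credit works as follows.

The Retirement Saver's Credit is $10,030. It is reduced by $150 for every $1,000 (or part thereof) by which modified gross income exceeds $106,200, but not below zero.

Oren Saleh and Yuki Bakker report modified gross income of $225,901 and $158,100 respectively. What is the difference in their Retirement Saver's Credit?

$2,230

Oren ($225,901): Retirement Saver's Credit: income exceeds $106,200 by $119,701 → 120 increments × $150 = $18,000 ≥ base, so the credit is $0.
Yuki ($158,100): Retirement Saver's Credit: income exceeds $106,200 by $51,900, which is 52 full-or-partial $1,000 increments; reduction = 52 × $150 = $7,800, leaving $2,230.
Difference: |$0 − $2,230| = $2,230.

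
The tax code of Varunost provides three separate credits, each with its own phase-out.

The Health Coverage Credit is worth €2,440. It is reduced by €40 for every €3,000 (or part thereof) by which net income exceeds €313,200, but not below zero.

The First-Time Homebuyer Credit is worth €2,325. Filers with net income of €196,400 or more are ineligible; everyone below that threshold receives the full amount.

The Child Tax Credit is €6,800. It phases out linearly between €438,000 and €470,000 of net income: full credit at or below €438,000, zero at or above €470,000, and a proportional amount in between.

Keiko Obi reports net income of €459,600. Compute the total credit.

Health Coverage Credit: income exceeds €313,200 by €146,400, which is 49 full-or-partial €3,000 increments; reduction = 49 × €40 = €1,960, leaving €480.
First-Time Homebuyer Credit: €459,600 meets or exceeds the €196,400 cutoff, so the credit is €0.
Child Tax Credit: €459,600 is €21,600 into a €32,000 phase-out range, leaving 10,400/32,000 of the credit: €6,800 × 10,400/32,000 = €2,210.
Total: €480 + €0 + €2,210 = €2,690.

€2,690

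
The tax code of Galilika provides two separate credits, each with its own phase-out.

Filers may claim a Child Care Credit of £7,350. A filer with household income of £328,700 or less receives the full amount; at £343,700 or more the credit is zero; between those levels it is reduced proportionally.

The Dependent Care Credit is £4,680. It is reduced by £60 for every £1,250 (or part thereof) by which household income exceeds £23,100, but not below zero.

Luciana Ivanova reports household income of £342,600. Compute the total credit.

Child Care Credit: £342,600 is £13,900 into a £15,000 phase-out range, leaving 1,100/15,000 of the credit: £7,350 × 1,100/15,000 = £539.
Dependent Care Credit: income exceeds £23,100 by £319,500 → 256 increments × £60 = £15,360 ≥ base, so the credit is £0.
Total: £539 + £0 = £539.

£539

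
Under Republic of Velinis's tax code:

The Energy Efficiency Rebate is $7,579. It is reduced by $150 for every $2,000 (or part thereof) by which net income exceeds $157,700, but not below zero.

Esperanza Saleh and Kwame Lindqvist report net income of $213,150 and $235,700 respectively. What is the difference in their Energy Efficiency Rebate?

Esperanza ($213,150): Energy Efficiency Rebate: income exceeds $157,700 by $55,450, which is 28 full-or-partial $2,000 increments; reduction = 28 × $150 = $4,200, leaving $3,379.
Kwame ($235,700): Energy Efficiency Rebate: income exceeds $157,700 by $78,000, which is 39 full-or-partial $2,000 increments; reduction = 39 × $150 = $5,850, leaving $1,729.
Difference: |$3,379 − $1,729| = $1,650.

$1,650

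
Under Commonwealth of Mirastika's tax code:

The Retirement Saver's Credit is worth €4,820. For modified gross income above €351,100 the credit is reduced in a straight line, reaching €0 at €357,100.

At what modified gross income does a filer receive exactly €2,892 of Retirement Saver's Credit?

€2,892 is 2,892/4,820 of the full €4,820, so 1,928/4,820 of the €6,000 range has been used: income = €351,100 + €6,000 × 1,928/4,820 = €353,500.

€353,500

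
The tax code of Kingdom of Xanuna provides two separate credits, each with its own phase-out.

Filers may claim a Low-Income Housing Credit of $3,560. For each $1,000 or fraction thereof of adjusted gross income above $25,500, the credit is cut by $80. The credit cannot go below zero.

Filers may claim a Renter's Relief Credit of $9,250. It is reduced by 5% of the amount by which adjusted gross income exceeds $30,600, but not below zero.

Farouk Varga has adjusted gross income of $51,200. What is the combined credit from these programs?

Low-Income Housing Credit: income exceeds $25,500 by $25,700, which is 26 full-or-partial $1,000 increments; reduction = 26 × $80 = $2,080, leaving $1,480.
Renter's Relief Credit: 5% of the $20,600 excess over $30,600 is $1,030; credit = $9,250 − $1,030 = $8,220.
Total: $1,480 + $8,220 = $9,700.

$9,700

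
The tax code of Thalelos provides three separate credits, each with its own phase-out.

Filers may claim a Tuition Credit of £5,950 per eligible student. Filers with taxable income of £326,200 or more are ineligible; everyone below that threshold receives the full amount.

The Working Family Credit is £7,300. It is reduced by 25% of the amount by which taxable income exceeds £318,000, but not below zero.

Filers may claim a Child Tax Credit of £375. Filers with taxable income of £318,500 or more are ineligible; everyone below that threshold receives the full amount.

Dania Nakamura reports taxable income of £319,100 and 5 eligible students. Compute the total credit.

£36,775

Tuition Credit: base = 5 × £5,950 = £29,750. £319,100 is below the £326,200 cutoff, so the full £29,750 applies.
Working Family Credit: 25% of the £1,100 excess over £318,000 is £275; credit = £7,300 − £275 = £7,025.
Child Tax Credit: £319,100 meets or exceeds the £318,500 cutoff, so the credit is £0.
Total: £29,750 + £7,025 + £0 = £36,775.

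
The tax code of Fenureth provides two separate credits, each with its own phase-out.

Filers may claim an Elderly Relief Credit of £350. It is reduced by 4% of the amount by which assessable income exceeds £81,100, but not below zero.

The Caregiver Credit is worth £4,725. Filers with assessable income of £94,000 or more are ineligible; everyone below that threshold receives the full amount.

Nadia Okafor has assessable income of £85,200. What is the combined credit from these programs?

Elderly Relief Credit: 4% of the £4,100 excess over £81,100 is £164; credit = £350 − £164 = £186.
Caregiver Credit: £85,200 is below the £94,000 cutoff, so the full £4,725 applies.
Total: £186 + £4,725 = £4,911.

£4,911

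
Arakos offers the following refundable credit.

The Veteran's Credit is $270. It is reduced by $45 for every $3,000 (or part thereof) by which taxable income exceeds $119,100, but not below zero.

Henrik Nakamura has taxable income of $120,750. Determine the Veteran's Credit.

$225

Veteran's Credit: income exceeds $119,100 by $1,650, which is 1 full-or-partial $3,000 increment; reduction = 1 × $45 = $45, leaving $225.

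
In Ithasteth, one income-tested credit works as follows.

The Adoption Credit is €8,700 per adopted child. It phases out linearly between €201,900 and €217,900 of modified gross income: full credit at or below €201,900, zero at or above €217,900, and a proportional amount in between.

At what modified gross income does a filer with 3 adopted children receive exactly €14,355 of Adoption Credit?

€209,100

Full credit = 3 × €8,700 = €26,100.
€14,355 is 14,355/26,100 of the full €26,100, so 11,745/26,100 of the €16,000 range has been used: income = €201,900 + €16,000 × 11,745/26,100 = €209,100.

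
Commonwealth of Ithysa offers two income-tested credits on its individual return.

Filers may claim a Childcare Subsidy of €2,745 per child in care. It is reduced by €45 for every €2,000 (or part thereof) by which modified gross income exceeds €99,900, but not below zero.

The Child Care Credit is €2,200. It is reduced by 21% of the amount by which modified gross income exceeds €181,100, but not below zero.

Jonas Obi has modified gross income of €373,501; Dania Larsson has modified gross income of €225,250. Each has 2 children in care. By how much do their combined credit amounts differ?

€2,655

Jonas (€373,501): Childcare Subsidy: base = 2 × €2,745 = €5,490. income exceeds €99,900 by €273,601 → 137 increments × €45 = €6,165 ≥ base, so the credit is €0. Child Care Credit: 21% of the €192,401 excess over €181,100 is €40,404.21 ≥ base, so the credit is €0. total €0 + €0 = €0
Dania (€225,250): Childcare Subsidy: base = 2 × €2,745 = €5,490. income exceeds €99,900 by €125,350, which is 63 full-or-partial €2,000 increments; reduction = 63 × €45 = €2,835, leaving €2,655. Child Care Credit: 21% of the €44,150 excess over €181,100 is €9,271.50 ≥ base, so the credit is €0. total €2,655 + €0 = €2,655
Difference: |€0 − €2,655| = €2,655.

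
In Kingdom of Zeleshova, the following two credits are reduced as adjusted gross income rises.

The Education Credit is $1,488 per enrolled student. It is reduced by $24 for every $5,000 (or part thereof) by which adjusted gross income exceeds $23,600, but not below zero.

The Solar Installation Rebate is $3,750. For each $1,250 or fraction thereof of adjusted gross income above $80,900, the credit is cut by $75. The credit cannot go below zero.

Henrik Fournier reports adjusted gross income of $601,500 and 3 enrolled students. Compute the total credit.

Education Credit: base = 3 × $1,488 = $4,464. income exceeds $23,600 by $577,900, which is 116 full-or-partial $5,000 increments; reduction = 116 × $24 = $2,784, leaving $1,680.
Solar Installation Rebate: income exceeds $80,900 by $520,600 → 417 increments × $75 = $31,275 ≥ base, so the credit is $0.
Total: $1,680 + $0 = $1,680.

$1,680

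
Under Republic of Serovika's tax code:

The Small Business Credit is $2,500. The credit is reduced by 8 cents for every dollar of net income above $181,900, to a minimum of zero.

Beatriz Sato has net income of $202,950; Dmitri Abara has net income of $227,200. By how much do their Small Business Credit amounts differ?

Beatriz ($202,950): Small Business Credit: 8% of the $21,050 excess over $181,900 is $1,684; credit = $2,500 − $1,684 = $816.
Dmitri ($227,200): Small Business Credit: 8% of the $45,300 excess over $181,900 is $3,624 ≥ base, so the credit is $0.
Difference: |$816 − $0| = $816.

$816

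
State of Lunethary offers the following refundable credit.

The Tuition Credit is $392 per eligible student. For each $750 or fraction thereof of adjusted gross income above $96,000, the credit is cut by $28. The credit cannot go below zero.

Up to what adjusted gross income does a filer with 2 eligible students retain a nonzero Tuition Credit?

$116,250

Full credit = 2 × $392 = $784.
After 27 increments the reduction is 27 × $28 = $756, leaving $28; one more increment wipes it out. Increment 27 ends at excess 27 × $750 = $20,250, so the highest qualifying income is $96,000 + $20,250 = $116,250.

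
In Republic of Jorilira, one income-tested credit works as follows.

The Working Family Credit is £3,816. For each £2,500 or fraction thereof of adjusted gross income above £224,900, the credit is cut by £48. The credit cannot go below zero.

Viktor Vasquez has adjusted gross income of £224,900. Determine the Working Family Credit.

Working Family Credit: £224,900 is at or below the £224,900 threshold, so the full £3,816 applies.

£3,816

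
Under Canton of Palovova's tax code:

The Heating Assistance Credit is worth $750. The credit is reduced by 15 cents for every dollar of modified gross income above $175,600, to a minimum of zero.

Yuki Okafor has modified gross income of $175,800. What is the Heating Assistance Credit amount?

$720

Heating Assistance Credit: 15% of the $200 excess over $175,600 is $30; credit = $750 − $30 = $720.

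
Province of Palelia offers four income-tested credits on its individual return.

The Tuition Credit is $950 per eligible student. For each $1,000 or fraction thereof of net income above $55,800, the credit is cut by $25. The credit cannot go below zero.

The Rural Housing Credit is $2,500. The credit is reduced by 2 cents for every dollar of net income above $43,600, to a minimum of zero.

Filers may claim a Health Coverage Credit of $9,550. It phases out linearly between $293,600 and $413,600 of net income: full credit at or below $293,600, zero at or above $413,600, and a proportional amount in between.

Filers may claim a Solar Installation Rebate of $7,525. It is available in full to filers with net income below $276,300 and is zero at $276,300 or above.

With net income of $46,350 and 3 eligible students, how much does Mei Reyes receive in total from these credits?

$22,370

Tuition Credit: base = 3 × $950 = $2,850. $46,350 is at or below the $55,800 threshold, so the full $2,850 applies.
Rural Housing Credit: 2% of the $2,750 excess over $43,600 is $55; credit = $2,500 − $55 = $2,445.
Health Coverage Credit: $46,350 is at or below the $293,600 threshold, so the full $9,550 applies.
Solar Installation Rebate: $46,350 is below the $276,300 cutoff, so the full $7,525 applies.
Total: $2,850 + $2,445 + $9,550 + $7,525 = $22,370.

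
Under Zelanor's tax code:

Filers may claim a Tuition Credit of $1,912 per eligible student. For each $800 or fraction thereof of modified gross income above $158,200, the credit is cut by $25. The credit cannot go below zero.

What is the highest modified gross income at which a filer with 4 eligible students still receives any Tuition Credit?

$402,200

Full credit = 4 × $1,912 = $7,648.
After 305 increments the reduction is 305 × $25 = $7,625, leaving $23; one more increment wipes it out. Increment 305 ends at excess 305 × $800 = $244,000, so the highest qualifying income is $158,200 + $244,000 = $402,200.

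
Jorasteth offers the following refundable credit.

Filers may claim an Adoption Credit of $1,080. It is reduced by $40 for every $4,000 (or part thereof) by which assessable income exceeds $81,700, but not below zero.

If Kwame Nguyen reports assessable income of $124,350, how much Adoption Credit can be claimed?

$640

Adoption Credit: income exceeds $81,700 by $42,650, which is 11 full-or-partial $4,000 increments; reduction = 11 × $40 = $440, leaving $640.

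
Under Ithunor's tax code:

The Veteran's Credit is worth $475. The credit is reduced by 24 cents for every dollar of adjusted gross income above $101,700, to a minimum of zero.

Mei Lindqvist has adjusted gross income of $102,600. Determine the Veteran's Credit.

Veteran's Credit: 24% of the $900 excess over $101,700 is $216; credit = $475 − $216 = $259.

$259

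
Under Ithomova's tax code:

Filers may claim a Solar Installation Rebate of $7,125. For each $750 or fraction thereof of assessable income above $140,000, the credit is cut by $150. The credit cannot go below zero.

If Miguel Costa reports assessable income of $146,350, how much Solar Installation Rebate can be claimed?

$5,775

Solar Installation Rebate: income exceeds $140,000 by $6,350, which is 9 full-or-partial $750 increments; reduction = 9 × $150 = $1,350, leaving $5,775.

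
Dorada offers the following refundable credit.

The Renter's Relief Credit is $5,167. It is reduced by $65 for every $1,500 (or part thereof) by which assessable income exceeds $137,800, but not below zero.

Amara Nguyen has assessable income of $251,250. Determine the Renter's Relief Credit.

$227

Renter's Relief Credit: income exceeds $137,800 by $113,450, which is 76 full-or-partial $1,500 increments; reduction = 76 × $65 = $4,940, leaving $227.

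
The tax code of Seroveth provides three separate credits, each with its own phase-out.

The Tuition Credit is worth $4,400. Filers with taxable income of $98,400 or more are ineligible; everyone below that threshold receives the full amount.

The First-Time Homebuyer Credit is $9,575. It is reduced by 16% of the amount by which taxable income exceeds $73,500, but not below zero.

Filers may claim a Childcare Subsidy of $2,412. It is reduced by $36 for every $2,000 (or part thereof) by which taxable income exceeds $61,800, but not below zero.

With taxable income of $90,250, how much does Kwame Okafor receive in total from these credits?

Tuition Credit: $90,250 is below the $98,400 cutoff, so the full $4,400 applies.
First-Time Homebuyer Credit: 16% of the $16,750 excess over $73,500 is $2,680; credit = $9,575 − $2,680 = $6,895.
Childcare Subsidy: income exceeds $61,800 by $28,450, which is 15 full-or-partial $2,000 increments; reduction = 15 × $36 = $540, leaving $1,872.
Total: $4,400 + $6,895 + $1,872 = $13,167.

$13,167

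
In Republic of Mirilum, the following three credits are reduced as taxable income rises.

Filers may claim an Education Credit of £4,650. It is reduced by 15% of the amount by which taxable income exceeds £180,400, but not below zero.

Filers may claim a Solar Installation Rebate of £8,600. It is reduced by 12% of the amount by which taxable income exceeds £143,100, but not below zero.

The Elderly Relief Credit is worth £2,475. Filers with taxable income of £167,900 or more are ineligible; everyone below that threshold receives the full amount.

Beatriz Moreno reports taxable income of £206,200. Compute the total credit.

Education Credit: 15% of the £25,800 excess over £180,400 is £3,870; credit = £4,650 − £3,870 = £780.
Solar Installation Rebate: 12% of the £63,100 excess over £143,100 is £7,572; credit = £8,600 − £7,572 = £1,028.
Elderly Relief Credit: £206,200 meets or exceeds the £167,900 cutoff, so the credit is £0.
Total: £780 + £1,028 + £0 = £1,808.

£1,808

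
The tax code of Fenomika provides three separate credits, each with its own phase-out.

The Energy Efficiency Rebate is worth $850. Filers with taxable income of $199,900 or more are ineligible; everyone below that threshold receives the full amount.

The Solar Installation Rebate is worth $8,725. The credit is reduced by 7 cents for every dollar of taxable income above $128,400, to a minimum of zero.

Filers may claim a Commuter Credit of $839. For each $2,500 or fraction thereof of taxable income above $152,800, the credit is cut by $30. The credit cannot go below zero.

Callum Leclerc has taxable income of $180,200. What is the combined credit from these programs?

Energy Efficiency Rebate: $180,200 is below the $199,900 cutoff, so the full $850 applies.
Solar Installation Rebate: 7% of the $51,800 excess over $128,400 is $3,626; credit = $8,725 − $3,626 = $5,099.
Commuter Credit: income exceeds $152,800 by $27,400, which is 11 full-or-partial $2,500 increments; reduction = 11 × $30 = $330, leaving $509.
Total: $850 + $5,099 + $509 = $6,458.

$6,458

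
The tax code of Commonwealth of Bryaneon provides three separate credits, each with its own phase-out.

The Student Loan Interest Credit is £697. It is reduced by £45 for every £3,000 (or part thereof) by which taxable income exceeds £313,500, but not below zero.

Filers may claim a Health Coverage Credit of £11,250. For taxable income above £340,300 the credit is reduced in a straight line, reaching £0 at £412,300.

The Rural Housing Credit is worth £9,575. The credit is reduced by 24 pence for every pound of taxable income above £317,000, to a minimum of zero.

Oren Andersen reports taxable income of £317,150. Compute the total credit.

£21,396

Student Loan Interest Credit: income exceeds £313,500 by £3,650, which is 2 full-or-partial £3,000 increments; reduction = 2 × £45 = £90, leaving £607.
Health Coverage Credit: £317,150 is at or below the £340,300 threshold, so the full £11,250 applies.
Rural Housing Credit: 24% of the £150 excess over £317,000 is £36; credit = £9,575 − £36 = £9,539.
Total: £607 + £11,250 + £9,539 = £21,396.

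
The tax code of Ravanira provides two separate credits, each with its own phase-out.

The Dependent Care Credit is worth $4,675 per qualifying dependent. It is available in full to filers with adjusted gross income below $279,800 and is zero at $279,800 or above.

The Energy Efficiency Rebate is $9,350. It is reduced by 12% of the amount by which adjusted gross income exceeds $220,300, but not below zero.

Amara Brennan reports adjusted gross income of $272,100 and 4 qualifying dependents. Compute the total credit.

Dependent Care Credit: base = 4 × $4,675 = $18,700. $272,100 is below the $279,800 cutoff, so the full $18,700 applies.
Energy Efficiency Rebate: 12% of the $51,800 excess over $220,300 is $6,216; credit = $9,350 − $6,216 = $3,134.
Total: $18,700 + $3,134 = $21,834.

$21,834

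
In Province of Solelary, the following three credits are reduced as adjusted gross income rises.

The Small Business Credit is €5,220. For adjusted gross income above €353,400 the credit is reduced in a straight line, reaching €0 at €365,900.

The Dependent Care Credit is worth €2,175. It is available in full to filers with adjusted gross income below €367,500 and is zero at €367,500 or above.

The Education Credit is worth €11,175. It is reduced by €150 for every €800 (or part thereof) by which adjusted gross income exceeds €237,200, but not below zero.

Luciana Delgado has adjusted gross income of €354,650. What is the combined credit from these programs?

€6,873

Small Business Credit: €354,650 is €1,250 into a €12,500 phase-out range, leaving 11,250/12,500 of the credit: €5,220 × 11,250/12,500 = €4,698.
Dependent Care Credit: €354,650 is below the €367,500 cutoff, so the full €2,175 applies.
Education Credit: income exceeds €237,200 by €117,450 → 147 increments × €150 = €22,050 ≥ base, so the credit is €0.
Total: €4,698 + €2,175 + €0 = €6,873.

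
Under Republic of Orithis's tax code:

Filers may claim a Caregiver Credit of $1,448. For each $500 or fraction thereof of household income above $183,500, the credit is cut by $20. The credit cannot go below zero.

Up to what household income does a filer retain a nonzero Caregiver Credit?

$219,500

After 72 increments the reduction is 72 × $20 = $1,440, leaving $8; one more increment wipes it out. Increment 72 ends at excess 72 × $500 = $36,000, so the highest qualifying income is $183,500 + $36,000 = $219,500.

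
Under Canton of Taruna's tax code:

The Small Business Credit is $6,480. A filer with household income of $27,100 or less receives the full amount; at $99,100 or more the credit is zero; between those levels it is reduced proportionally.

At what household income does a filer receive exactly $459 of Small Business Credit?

$459 is 459/6,480 of the full $6,480, so 6,021/6,480 of the $72,000 range has been used: income = $27,100 + $72,000 × 6,021/6,480 = $94,000.

$94,000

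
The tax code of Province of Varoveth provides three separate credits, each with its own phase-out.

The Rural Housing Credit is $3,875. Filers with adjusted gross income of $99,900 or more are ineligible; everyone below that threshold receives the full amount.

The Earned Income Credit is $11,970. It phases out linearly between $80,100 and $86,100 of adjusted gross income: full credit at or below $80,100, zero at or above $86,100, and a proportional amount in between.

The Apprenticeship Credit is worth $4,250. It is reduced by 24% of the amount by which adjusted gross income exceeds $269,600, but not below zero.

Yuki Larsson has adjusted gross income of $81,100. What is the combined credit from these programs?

$18,100

Rural Housing Credit: $81,100 is below the $99,900 cutoff, so the full $3,875 applies.
Earned Income Credit: $81,100 is $1,000 into a $6,000 phase-out range, leaving 5,000/6,000 of the credit: $11,970 × 5,000/6,000 = $9,975.
Apprenticeship Credit: $81,100 is at or below the $269,600 threshold, so the full $4,250 applies.
Total: $3,875 + $9,975 + $4,250 = $18,100.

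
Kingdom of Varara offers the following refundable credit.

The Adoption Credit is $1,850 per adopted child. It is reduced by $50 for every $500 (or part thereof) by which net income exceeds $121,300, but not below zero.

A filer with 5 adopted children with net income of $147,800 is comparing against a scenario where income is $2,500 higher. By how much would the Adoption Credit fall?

At $147,800 — base = 5 × $1,850 = $9,250. income exceeds $121,300 by $26,500, which is 53 full-or-partial $500 increments; reduction = 53 × $50 = $2,650, leaving $6,600.
At $150,300 — base = 5 × $1,850 = $9,250. income exceeds $121,300 by $29,000, which is 58 full-or-partial $500 increments; reduction = 58 × $50 = $2,900, leaving $6,350.
Lost: $6,600 − $6,350 = $250.

$250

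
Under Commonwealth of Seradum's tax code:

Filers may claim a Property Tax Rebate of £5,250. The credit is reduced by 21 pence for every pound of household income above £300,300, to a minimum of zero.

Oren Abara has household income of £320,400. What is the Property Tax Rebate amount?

Property Tax Rebate: 21% of the £20,100 excess over £300,300 is £4,221; credit = £5,250 − £4,221 = £1,029.

£1,029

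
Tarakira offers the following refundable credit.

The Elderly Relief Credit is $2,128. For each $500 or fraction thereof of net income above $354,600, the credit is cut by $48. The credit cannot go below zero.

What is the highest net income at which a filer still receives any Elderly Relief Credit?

$376,600

After 44 increments the reduction is 44 × $48 = $2,112, leaving $16; one more increment wipes it out. Increment 44 ends at excess 44 × $500 = $22,000, so the highest qualifying income is $354,600 + $22,000 = $376,600.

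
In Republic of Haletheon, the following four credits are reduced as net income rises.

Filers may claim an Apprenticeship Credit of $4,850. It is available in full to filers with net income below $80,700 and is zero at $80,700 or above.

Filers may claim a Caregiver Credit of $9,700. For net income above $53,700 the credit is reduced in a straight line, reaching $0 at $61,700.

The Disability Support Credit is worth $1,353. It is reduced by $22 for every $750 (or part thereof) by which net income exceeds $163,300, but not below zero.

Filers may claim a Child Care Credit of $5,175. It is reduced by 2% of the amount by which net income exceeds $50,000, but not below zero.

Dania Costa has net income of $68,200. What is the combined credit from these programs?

Apprenticeship Credit: $68,200 is below the $80,700 cutoff, so the full $4,850 applies.
Caregiver Credit: $68,200 is at or above $61,700, so the credit is $0.
Disability Support Credit: $68,200 is at or below the $163,300 threshold, so the full $1,353 applies.
Child Care Credit: 2% of the $18,200 excess over $50,000 is $364; credit = $5,175 − $364 = $4,811.
Total: $4,850 + $0 + $1,353 + $4,811 = $11,014.

$11,014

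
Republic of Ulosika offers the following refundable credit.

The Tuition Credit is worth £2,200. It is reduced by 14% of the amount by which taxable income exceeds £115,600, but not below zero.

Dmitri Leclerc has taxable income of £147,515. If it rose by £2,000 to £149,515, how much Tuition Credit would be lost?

£0

At £147,515 — 14% of the £31,915 excess over £115,600 is £4,468.10 ≥ base, so the credit is £0.
At £149,515 — 14% of the £33,915 excess over £115,600 is £4,748.10 ≥ base, so the credit is £0.
Lost: £0 − £0 = £0.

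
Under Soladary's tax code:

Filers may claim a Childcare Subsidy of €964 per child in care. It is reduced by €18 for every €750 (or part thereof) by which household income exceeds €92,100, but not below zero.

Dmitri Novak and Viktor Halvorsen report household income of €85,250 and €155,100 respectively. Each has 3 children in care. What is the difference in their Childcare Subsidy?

Dmitri (€85,250): Childcare Subsidy: base = 3 × €964 = €2,892. €85,250 is at or below the €92,100 threshold, so the full €2,892 applies.
Viktor (€155,100): Childcare Subsidy: base = 3 × €964 = €2,892. income exceeds €92,100 by €63,000, which is 84 full-or-partial €750 increments; reduction = 84 × €18 = €1,512, leaving €1,380.
Difference: |€2,892 − €1,380| = €1,512.

€1,512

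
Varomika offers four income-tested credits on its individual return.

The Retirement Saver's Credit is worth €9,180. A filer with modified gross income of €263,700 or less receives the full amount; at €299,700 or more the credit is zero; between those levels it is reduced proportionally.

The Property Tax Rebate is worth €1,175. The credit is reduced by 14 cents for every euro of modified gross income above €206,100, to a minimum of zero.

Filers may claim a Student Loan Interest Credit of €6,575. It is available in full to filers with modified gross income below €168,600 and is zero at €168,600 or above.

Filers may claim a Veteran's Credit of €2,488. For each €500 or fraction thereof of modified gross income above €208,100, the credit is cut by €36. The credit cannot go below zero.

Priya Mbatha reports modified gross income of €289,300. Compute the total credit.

€2,652

Retirement Saver's Credit: €289,300 is €25,600 into a €36,000 phase-out range, leaving 10,400/36,000 of the credit: €9,180 × 10,400/36,000 = €2,652.
Property Tax Rebate: 14% of the €83,200 excess over €206,100 is €11,648 ≥ base, so the credit is €0.
Student Loan Interest Credit: €289,300 meets or exceeds the €168,600 cutoff, so the credit is €0.
Veteran's Credit: income exceeds €208,100 by €81,200 → 163 increments × €36 = €5,868 ≥ base, so the credit is €0.
Total: €2,652 + €0 + €0 + €0 = €2,652.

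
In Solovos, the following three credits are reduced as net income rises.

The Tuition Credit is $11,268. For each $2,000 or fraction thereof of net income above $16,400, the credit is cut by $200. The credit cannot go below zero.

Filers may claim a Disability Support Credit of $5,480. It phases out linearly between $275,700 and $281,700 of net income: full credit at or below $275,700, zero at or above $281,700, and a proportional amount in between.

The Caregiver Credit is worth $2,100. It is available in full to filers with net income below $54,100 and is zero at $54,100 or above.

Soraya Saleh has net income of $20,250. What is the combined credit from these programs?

Tuition Credit: income exceeds $16,400 by $3,850, which is 2 full-or-partial $2,000 increments; reduction = 2 × $200 = $400, leaving $10,868.
Disability Support Credit: $20,250 is at or below the $275,700 threshold, so the full $5,480 applies.
Caregiver Credit: $20,250 is below the $54,100 cutoff, so the full $2,100 applies.
Total: $10,868 + $5,480 + $2,100 = $18,448.

$18,448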